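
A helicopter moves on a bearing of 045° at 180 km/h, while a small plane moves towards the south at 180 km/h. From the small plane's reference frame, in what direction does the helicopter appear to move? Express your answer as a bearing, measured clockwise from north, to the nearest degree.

Taking east as x and north as y: helicopter velocity = (127.279, 127.279) km/h; small plane velocity = (0.000, -180.000) km/h.
Velocity of helicopter relative to small plane = (127.279, 127.279) − (0.000, -180.000) = (127.279, 307.279) km/h.
Bearing = atan2(127.28, 307.28) = 22.50° clockwise from north.

022°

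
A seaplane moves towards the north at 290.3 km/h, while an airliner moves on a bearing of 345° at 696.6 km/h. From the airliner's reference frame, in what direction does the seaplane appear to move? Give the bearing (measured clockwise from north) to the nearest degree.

Taking east as x and north as y: seaplane velocity = (0.000, 290.300) km/h; airliner velocity = (-180.293, 672.864) km/h.
Velocity of seaplane relative to airliner = (0.000, 290.300) − (-180.293, 672.864) = (180.293, -382.564) km/h.
Bearing = atan2(180.29, -382.56) = 154.77° clockwise from north.

155°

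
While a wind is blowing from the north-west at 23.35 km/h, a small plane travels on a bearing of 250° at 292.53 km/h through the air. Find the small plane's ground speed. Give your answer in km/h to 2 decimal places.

Taking east as x and north as y: velocity relative to the air = (-274.888, -100.051) km/h; the air relative to ground = (16.511, -16.511) km/h.
Velocity relative to ground = (-274.888, -100.051) + (16.511, -16.511) = (-258.377, -116.562) km/h.
Speed = |(-258.377, -116.562)| = 283.453 km/h.

283.45 km/h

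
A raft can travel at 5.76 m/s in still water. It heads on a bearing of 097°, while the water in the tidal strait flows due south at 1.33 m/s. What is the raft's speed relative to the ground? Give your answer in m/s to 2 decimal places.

Taking east as x and north as y: velocity relative to the water = (5.717, -0.702) m/s; the water relative to ground = (0.000, -1.330) m/s.
Velocity relative to ground = (5.717, -0.702) + (0.000, -1.330) = (5.717, -2.032) m/s.
Speed = |(5.717, -2.032)| = 6.067 m/s.

6.07 m/s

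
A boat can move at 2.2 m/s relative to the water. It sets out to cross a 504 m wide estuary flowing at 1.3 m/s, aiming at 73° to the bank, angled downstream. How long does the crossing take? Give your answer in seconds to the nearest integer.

The component of the boat's velocity perpendicular to the bank is 2.2 × sin 73° = 2.104 m/s.
The current is parallel to the bank, so it does not affect the crossing time.
Time = 504 / 2.104 = 239.558 s.

240 s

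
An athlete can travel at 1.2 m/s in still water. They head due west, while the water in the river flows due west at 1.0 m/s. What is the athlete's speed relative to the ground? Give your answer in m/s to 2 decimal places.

Taking east as x and north as y: velocity relative to the water = (-1.200, 0.000) m/s; the water relative to ground = (-1.000, 0.000) m/s.
Velocity relative to ground = (-1.200, 0.000) + (-1.000, 0.000) = (-2.200, 0.000) m/s.
Speed = |(-2.200, 0.000)| = 2.200 m/s.

2.20 m/s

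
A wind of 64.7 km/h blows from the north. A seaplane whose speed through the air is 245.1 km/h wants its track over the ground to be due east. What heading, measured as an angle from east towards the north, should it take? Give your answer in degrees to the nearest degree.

The wind pushes perpendicular to the desired track; the heading must have a component into the wind equal to 64.7 km/h: 245.1 sin θ = 64.7.
sin θ = 0.2640, so θ = 15.306°.

15°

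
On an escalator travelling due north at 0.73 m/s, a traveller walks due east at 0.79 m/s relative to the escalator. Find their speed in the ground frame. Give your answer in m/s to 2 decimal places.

1.08 m/s

Taking east as x and north as y: escalator velocity = (0.000, 0.730) m/s; traveller velocity relative to escalator = (0.790, 0.000) m/s.
Velocity relative to ground = (0.000, 0.730) + (0.790, 0.000) = (0.790, 0.730) m/s.
Speed = |(0.790, 0.730)| = 1.076 m/s.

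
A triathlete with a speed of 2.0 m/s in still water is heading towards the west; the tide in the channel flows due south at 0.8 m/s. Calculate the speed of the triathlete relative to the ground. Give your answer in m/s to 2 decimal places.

Taking east as x and north as y: velocity relative to the water = (-2.000, 0.000) m/s; the water relative to ground = (0.000, -0.800) m/s.
Velocity relative to ground = (-2.000, 0.000) + (0.000, -0.800) = (-2.000, -0.800) m/s.
Speed = |(-2.000, -0.800)| = 2.154 m/s.

2.15 m/s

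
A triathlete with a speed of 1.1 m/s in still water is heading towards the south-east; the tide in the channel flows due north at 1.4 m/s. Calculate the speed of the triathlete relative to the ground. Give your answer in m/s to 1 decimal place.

1.0 m/s

Taking east as x and north as y: velocity relative to the water = (0.778, -0.778) m/s; the water relative to ground = (0.000, 1.400) m/s.
Velocity relative to ground = (0.778, -0.778) + (0.000, 1.400) = (0.778, 0.622) m/s.
Speed = |(0.778, 0.622)| = 0.996 m/s.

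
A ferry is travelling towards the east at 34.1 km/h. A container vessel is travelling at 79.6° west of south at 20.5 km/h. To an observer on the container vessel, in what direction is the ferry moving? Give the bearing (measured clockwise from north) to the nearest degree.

Taking east as x and north as y: ferry velocity = (34.100, 0.000) km/h; container vessel velocity = (-20.163, -3.701) km/h.
Velocity of ferry relative to container vessel = (34.100, 0.000) − (-20.163, -3.701) = (54.263, 3.701) km/h.
Bearing = atan2(54.26, 3.70) = 86.10° clockwise from north.

086°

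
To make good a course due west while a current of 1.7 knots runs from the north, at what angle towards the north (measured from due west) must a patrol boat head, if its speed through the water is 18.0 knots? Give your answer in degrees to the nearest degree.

5°

The current pushes perpendicular to the desired track; the heading must have a component into the current equal to 1.7 knots: 18.0 sin θ = 1.7.
sin θ = 0.0944, so θ = 5.419°.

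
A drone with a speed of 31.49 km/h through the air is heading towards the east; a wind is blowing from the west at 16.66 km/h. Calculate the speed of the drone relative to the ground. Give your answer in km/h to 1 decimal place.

Taking east as x and north as y: velocity relative to the air = (31.490, 0.000) km/h; the air relative to ground = (16.660, 0.000) km/h.
Velocity relative to ground = (31.490, 0.000) + (16.660, 0.000) = (48.150, 0.000) km/h.
Speed = |(48.150, 0.000)| = 48.150 km/h.

48.2 km/h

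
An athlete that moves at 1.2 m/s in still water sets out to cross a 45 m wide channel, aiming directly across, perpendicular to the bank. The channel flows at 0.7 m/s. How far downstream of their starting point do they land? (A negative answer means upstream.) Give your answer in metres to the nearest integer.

Perpendicular speed = 1.200 m/s; crossing time = 45 / 1.200 = 37.500 s.
Net downstream speed = 0.700 m/s.
Drift = 0.700 × 37.500 = 26.250 m (downstream).

26 m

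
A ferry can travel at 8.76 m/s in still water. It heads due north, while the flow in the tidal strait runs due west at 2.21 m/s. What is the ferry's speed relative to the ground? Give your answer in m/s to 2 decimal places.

Taking east as x and north as y: velocity relative to the water = (0.000, 8.760) m/s; the water relative to ground = (-2.210, 0.000) m/s.
Velocity relative to ground = (0.000, 8.760) + (-2.210, 0.000) = (-2.210, 8.760) m/s.
Speed = |(-2.210, 8.760)| = 9.034 m/s.

9.03 m/s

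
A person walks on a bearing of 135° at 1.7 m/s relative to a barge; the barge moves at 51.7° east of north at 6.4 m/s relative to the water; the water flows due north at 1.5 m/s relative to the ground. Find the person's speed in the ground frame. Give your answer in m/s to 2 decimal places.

In east/north components (m/s): person relative to barge = (1.202, -1.202); barge relative to water = (5.023, 3.967); water relative to ground = (0.000, 1.500).
Sum = (6.225, 4.265) m/s.
Speed = |(6.225, 4.265)| = 7.545 m/s.

7.55 m/s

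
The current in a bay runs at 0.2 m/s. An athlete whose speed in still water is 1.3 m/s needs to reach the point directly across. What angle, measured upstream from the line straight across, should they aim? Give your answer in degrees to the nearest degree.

To cancel the current, the upstream component of the athlete's velocity must equal the flow: 1.3 sin θ = 0.2.
sin θ = 0.2 / 1.3 = 0.1538.
θ = arcsin(0.1538) = 8.850°.

9°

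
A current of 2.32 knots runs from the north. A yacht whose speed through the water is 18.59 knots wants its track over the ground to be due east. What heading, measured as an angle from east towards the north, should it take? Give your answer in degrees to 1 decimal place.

7.2°

The current pushes perpendicular to the desired track; the heading must have a component into the current equal to 2.32 knots: 18.59 sin θ = 2.32.
sin θ = 0.1248, so θ = 7.169°.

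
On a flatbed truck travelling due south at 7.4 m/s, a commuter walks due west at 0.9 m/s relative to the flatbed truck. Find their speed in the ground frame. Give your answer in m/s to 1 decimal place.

7.5 m/s

Taking east as x and north as y: flatbed truck velocity = (0.000, -7.400) m/s; commuter velocity relative to flatbed truck = (-0.900, 0.000) m/s.
Velocity relative to ground = (0.000, -7.400) + (-0.900, 0.000) = (-0.900, -7.400) m/s.
Speed = |(-0.900, -7.400)| = 7.455 m/s.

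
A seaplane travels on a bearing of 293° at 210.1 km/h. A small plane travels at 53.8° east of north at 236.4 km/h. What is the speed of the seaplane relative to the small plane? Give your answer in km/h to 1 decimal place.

388.4 km/h

Taking east as x and north as y: seaplane velocity = (-193.398, 82.093) km/h; small plane velocity = (190.765, 139.619) km/h.
Velocity of seaplane relative to small plane = (-193.398, 82.093) − (190.765, 139.619) = (-384.163, -57.527) km/h.
Magnitude = |(-384.163, -57.527)| = 388.447 km/h.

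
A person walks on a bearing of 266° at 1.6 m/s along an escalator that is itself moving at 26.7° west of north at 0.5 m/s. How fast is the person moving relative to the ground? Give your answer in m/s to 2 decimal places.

Taking east as x and north as y: escalator velocity = (-0.225, 0.447) m/s; person velocity relative to escalator = (-1.596, -0.112) m/s.
Velocity relative to ground = (-0.225, 0.447) + (-1.596, -0.112) = (-1.821, 0.335) m/s.
Speed = |(-1.821, 0.335)| = 1.851 m/s.

1.85 m/s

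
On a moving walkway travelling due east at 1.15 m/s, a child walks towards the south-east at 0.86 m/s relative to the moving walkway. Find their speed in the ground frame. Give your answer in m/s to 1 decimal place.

Taking east as x and north as y: moving walkway velocity = (1.150, 0.000) m/s; child velocity relative to moving walkway = (0.608, -0.608) m/s.
Velocity relative to ground = (1.150, 0.000) + (0.608, -0.608) = (1.758, -0.608) m/s.
Speed = |(1.758, -0.608)| = 1.860 m/s.

1.9 m/s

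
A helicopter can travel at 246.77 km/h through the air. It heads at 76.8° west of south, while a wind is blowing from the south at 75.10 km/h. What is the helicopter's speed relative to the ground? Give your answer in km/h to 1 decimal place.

Taking east as x and north as y: velocity relative to the air = (-240.250, -56.350) km/h; the air relative to ground = (0.000, 75.100) km/h.
Velocity relative to ground = (-240.250, -56.350) + (0.000, 75.100) = (-240.250, 18.750) km/h.
Speed = |(-240.250, 18.750)| = 240.981 km/h.

241.0 km/h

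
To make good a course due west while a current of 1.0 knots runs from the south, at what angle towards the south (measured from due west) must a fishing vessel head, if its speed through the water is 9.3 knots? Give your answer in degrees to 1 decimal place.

The current pushes perpendicular to the desired track; the heading must have a component into the current equal to 1.0 knots: 9.3 sin θ = 1.0.
sin θ = 0.1075, so θ = 6.173°.

6.2°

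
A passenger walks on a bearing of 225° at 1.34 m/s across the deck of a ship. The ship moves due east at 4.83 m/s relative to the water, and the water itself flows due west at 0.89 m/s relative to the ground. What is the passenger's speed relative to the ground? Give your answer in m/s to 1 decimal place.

3.1 m/s

In east/north components (m/s): passenger relative to ship = (-0.948, -0.948); ship relative to water = (4.830, 0.000); water relative to ground = (-0.890, 0.000).
Sum = (2.992, -0.948) m/s.
Speed = |(2.992, -0.948)| = 3.139 m/s.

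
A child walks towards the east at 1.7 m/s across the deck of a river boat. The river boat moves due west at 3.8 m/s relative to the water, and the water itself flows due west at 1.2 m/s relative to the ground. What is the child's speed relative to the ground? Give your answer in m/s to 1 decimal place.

3.3 m/s

In east/north components (m/s): child relative to river boat = (1.700, 0.000); river boat relative to water = (-3.800, 0.000); water relative to ground = (-1.200, 0.000).
Sum = (-3.300, 0.000) m/s.
Speed = |(-3.300, 0.000)| = 3.300 m/s.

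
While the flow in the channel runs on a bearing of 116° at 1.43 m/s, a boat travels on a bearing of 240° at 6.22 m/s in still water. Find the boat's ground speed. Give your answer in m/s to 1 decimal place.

Taking east as x and north as y: velocity relative to the water = (-5.387, -3.110) m/s; the water relative to ground = (1.285, -0.627) m/s.
Velocity relative to ground = (-5.387, -3.110) + (1.285, -0.627) = (-4.101, -3.737) m/s.
Speed = |(-4.101, -3.737)| = 5.548 m/s.

5.5 m/s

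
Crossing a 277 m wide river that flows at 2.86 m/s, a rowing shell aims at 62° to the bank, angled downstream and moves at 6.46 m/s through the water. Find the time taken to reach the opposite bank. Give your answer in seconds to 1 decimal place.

The component of the rowing shell's velocity perpendicular to the bank is 6.46 × sin 62° = 5.704 m/s.
Only the cross-stream component determines the crossing time; the current contributes nothing perpendicular to the bank.
Time = 277 / 5.704 = 48.564 s.

48.6 s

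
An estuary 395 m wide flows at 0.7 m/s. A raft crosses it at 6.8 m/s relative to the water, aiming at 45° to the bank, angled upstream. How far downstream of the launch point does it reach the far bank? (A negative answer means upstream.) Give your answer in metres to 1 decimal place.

Perpendicular speed = 4.808 m/s; crossing time = 395 / 4.808 = 82.149 s.
Net downstream speed = -4.108 m/s.
Drift = -4.108 × 82.149 = -337.496 m (upstream).

-337.5 m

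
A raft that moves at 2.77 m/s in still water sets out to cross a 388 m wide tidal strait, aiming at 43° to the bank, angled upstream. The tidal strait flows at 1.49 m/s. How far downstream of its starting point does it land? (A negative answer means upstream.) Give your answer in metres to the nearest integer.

-110 m

Perpendicular speed = 1.889 m/s; crossing time = 388 / 1.889 = 205.385 s.
Net downstream speed = -0.536 m/s.
Drift = -0.536 × 205.385 = -110.055 m (upstream).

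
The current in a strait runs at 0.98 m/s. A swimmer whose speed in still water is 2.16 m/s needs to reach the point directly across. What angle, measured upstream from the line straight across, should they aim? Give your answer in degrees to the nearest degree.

27°

To cancel the current, the upstream component of the swimmer's velocity must equal the flow: 2.16 sin θ = 0.98.
sin θ = 0.98 / 2.16 = 0.4537.
θ = arcsin(0.4537) = 26.982°.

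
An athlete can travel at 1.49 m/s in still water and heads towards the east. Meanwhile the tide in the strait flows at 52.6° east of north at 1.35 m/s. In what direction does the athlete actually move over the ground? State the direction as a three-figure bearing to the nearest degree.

072°

Taking east as x and north as y: velocity relative to the water = (1.490, 0.000) m/s; the water relative to ground = (1.072, 0.820) m/s.
Velocity relative to ground = (1.490, 0.000) + (1.072, 0.820) = (2.562, 0.820) m/s.
Bearing = atan2(2.56, 0.82) = 72.26° clockwise from north.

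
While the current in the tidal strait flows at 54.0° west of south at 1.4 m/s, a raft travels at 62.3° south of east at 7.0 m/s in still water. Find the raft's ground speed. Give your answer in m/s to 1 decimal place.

7.3 m/s

Taking east as x and north as y: velocity relative to the water = (3.254, -6.198) m/s; the water relative to ground = (-1.133, -0.823) m/s.
Velocity relative to ground = (3.254, -6.198) + (-1.133, -0.823) = (2.121, -7.021) m/s.
Speed = |(2.121, -7.021)| = 7.334 m/s.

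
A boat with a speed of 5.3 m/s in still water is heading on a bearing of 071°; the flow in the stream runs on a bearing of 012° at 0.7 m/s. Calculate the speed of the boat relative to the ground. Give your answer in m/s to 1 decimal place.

5.7 m/s

Taking east as x and north as y: velocity relative to the water = (5.011, 1.726) m/s; the water relative to ground = (0.146, 0.685) m/s.
Velocity relative to ground = (5.011, 1.726) + (0.146, 0.685) = (5.157, 2.410) m/s.
Speed = |(5.157, 2.410)| = 5.692 m/s.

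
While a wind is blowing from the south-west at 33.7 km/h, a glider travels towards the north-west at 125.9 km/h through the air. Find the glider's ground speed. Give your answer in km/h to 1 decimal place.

130.3 km/h

Taking east as x and north as y: velocity relative to the air = (-89.025, 89.025) km/h; the air relative to ground = (23.829, 23.829) km/h.
Velocity relative to ground = (-89.025, 89.025) + (23.829, 23.829) = (-65.195, 112.854) km/h.
Speed = |(-65.195, 112.854)| = 130.332 km/h.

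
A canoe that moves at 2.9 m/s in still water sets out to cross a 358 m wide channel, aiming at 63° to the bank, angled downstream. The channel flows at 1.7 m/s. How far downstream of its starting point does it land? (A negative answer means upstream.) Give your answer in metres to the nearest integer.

418 m

Perpendicular speed = 2.584 m/s; crossing time = 358 / 2.584 = 138.549 s.
Net downstream speed = 3.017 m/s.
Drift = 3.017 × 138.549 = 417.944 m (downstream).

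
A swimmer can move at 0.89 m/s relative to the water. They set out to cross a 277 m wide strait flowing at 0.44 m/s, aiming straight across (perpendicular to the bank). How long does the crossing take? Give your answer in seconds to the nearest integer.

The component of the swimmer's velocity perpendicular to the bank is 0.89 m/s.
Only the cross-stream component determines the crossing time; the current contributes nothing perpendicular to the bank.
Time = 277 / 0.890 = 311.236 s.

311 s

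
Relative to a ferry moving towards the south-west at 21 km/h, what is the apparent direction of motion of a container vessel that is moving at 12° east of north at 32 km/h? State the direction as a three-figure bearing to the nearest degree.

025°

Taking east as x and north as y: container vessel velocity = (6.653, 31.301) km/h; ferry velocity = (-14.849, -14.849) km/h.
Velocity of container vessel relative to ferry = (6.653, 31.301) − (-14.849, -14.849) = (21.502, 46.150) km/h.
Bearing = atan2(21.50, 46.15) = 24.98° clockwise from north.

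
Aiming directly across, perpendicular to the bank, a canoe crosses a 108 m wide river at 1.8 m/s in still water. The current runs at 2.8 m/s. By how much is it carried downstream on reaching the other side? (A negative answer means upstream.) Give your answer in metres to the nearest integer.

Perpendicular speed = 1.800 m/s; crossing time = 108 / 1.800 = 60.000 s.
Net downstream speed = 2.800 m/s.
Drift = 2.800 × 60.000 = 168.000 m (downstream).

168 m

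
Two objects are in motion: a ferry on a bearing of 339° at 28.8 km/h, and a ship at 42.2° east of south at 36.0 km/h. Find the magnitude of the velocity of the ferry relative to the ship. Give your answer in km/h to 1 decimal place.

Taking east as x and north as y: ferry velocity = (-10.321, 26.887) km/h; ship velocity = (24.182, -26.669) km/h.
Velocity of ferry relative to ship = (-10.321, 26.887) − (24.182, -26.669) = (-34.503, 53.556) km/h.
Magnitude = |(-34.503, 53.556)| = 63.708 km/h.

63.7 km/h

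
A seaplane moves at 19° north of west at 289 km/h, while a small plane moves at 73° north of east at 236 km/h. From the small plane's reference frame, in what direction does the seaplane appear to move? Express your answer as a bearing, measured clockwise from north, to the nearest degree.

Taking east as x and north as y: seaplane velocity = (-273.255, 94.089) km/h; small plane velocity = (69.000, 225.688) km/h.
Velocity of seaplane relative to small plane = (-273.255, 94.089) − (69.000, 225.688) = (-342.255, -131.599) km/h.
Bearing = atan2(-342.25, -131.60) = 248.97° clockwise from north.

249°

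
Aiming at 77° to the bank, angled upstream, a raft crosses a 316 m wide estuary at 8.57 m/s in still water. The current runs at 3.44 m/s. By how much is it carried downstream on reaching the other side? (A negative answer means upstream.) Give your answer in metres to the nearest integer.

Perpendicular speed = 8.350 m/s; crossing time = 316 / 8.350 = 37.843 s.
Net downstream speed = 1.512 m/s.
Drift = 1.512 × 37.843 = 57.225 m (downstream).

57 m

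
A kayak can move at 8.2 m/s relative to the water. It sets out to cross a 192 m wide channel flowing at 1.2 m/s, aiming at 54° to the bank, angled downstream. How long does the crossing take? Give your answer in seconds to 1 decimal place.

The component of the kayak's velocity perpendicular to the bank is 8.2 × sin 54° = 6.634 m/s.
Only the cross-stream component determines the crossing time; the current contributes nothing perpendicular to the bank.
Time = 192 / 6.634 = 28.942 s.

28.9 s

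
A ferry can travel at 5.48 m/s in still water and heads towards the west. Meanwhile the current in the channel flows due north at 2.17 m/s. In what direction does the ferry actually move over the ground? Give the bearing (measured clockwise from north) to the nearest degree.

Taking east as x and north as y: velocity relative to the water = (-5.480, 0.000) m/s; the water relative to ground = (0.000, 2.170) m/s.
Velocity relative to ground = (-5.480, 0.000) + (0.000, 2.170) = (-5.480, 2.170) m/s.
Bearing = atan2(-5.48, 2.17) = 291.60° clockwise from north.

292°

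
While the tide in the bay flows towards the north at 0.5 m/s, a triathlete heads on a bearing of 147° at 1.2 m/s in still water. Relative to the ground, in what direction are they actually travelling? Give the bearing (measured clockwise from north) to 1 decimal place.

127.8°

Taking east as x and north as y: velocity relative to the water = (0.654, -1.006) m/s; the water relative to ground = (0.000, 0.500) m/s.
Velocity relative to ground = (0.654, -1.006) + (0.000, 0.500) = (0.654, -0.506) m/s.
Bearing = atan2(0.65, -0.51) = 127.77° clockwise from north.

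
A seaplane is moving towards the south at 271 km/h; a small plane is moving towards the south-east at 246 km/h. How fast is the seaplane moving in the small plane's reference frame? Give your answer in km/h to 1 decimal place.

199.2 km/h

Taking east as x and north as y: seaplane velocity = (0.000, -271.000) km/h; small plane velocity = (173.948, -173.948) km/h.
Velocity of seaplane relative to small plane = (0.000, -271.000) − (173.948, -173.948) = (-173.948, -97.052) km/h.
Magnitude = |(-173.948, -97.052)| = 199.191 km/h.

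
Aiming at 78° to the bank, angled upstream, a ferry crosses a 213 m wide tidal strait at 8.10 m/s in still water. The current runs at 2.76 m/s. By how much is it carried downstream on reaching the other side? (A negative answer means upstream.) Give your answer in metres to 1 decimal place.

28.9 m

Perpendicular speed = 7.923 m/s; crossing time = 213 / 7.923 = 26.884 s.
Net downstream speed = 1.076 m/s.
Drift = 1.076 × 26.884 = 28.925 m (downstream).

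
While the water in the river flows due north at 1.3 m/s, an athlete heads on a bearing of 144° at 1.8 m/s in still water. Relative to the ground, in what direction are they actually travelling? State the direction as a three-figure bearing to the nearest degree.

098°

Taking east as x and north as y: velocity relative to the water = (1.058, -1.456) m/s; the water relative to ground = (0.000, 1.300) m/s.
Velocity relative to ground = (1.058, -1.456) + (0.000, 1.300) = (1.058, -0.156) m/s.
Bearing = atan2(1.06, -0.16) = 98.40° clockwise from north.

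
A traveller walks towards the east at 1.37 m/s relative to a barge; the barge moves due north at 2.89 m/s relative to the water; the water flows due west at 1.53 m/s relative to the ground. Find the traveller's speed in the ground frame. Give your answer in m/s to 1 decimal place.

2.9 m/s

In east/north components (m/s): traveller relative to barge = (1.370, 0.000); barge relative to water = (0.000, 2.890); water relative to ground = (-1.530, 0.000).
Sum = (-0.160, 2.890) m/s.
Speed = |(-0.160, 2.890)| = 2.894 m/s.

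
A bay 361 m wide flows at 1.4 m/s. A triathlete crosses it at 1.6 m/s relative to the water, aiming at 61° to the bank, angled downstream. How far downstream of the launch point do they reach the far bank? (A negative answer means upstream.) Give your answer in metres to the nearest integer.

561 m

Perpendicular speed = 1.399 m/s; crossing time = 361 / 1.399 = 257.969 s.
Net downstream speed = 2.176 m/s.
Drift = 2.176 × 257.969 = 561.263 m (downstream).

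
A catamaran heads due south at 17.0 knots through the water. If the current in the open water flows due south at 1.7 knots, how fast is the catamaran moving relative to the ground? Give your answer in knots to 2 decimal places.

18.70 knots

Taking east as x and north as y: velocity relative to the water = (0.000, -17.000) knots; the water relative to ground = (0.000, -1.700) knots.
Velocity relative to ground = (0.000, -17.000) + (0.000, -1.700) = (0.000, -18.700) knots.
Speed = |(0.000, -18.700)| = 18.700 knots.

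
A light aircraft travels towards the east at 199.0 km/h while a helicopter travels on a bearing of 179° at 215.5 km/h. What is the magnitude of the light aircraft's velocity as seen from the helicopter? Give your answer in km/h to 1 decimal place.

Taking east as x and north as y: light aircraft velocity = (199.000, 0.000) km/h; helicopter velocity = (3.761, -215.467) km/h.
Velocity of light aircraft relative to helicopter = (199.000, 0.000) − (3.761, -215.467) = (195.239, 215.467) km/h.
Magnitude = |(195.239, 215.467)| = 290.765 km/h.

290.8 km/h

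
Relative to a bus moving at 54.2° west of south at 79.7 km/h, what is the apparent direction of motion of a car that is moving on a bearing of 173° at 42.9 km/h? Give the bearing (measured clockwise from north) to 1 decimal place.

Taking east as x and north as y: car velocity = (5.228, -42.580) km/h; bus velocity = (-64.642, -46.621) km/h.
Velocity of car relative to bus = (5.228, -42.580) − (-64.642, -46.621) = (69.870, 4.041) km/h.
Bearing = atan2(69.87, 4.04) = 86.69° clockwise from north.

086.7°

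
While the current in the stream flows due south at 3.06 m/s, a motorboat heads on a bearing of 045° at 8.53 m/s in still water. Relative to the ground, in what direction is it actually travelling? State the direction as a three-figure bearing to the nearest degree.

Taking east as x and north as y: velocity relative to the water = (6.032, 6.032) m/s; the water relative to ground = (0.000, -3.060) m/s.
Velocity relative to ground = (6.032, 6.032) + (0.000, -3.060) = (6.032, 2.972) m/s.
Bearing = atan2(6.03, 2.97) = 63.77° clockwise from north.

064°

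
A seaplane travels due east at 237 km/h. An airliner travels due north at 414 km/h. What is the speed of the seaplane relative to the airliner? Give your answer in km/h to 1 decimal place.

Taking east as x and north as y: seaplane velocity = (237.000, 0.000) km/h; airliner velocity = (0.000, 414.000) km/h.
Velocity of seaplane relative to airliner = (237.000, 0.000) − (0.000, 414.000) = (237.000, -414.000) km/h.
Magnitude = |(237.000, -414.000)| = 477.038 km/h.

477.0 km/h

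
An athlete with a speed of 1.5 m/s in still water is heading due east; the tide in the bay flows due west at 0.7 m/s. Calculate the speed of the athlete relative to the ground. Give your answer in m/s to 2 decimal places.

0.80 m/s

Taking east as x and north as y: velocity relative to the water = (1.500, 0.000) m/s; the water relative to ground = (-0.700, 0.000) m/s.
Velocity relative to ground = (1.500, 0.000) + (-0.700, 0.000) = (0.800, 0.000) m/s.
Speed = |(0.800, 0.000)| = 0.800 m/s.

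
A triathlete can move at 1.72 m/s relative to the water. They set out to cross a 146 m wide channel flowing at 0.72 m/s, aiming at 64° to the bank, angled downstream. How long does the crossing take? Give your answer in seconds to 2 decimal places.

94.44 s

The component of the triathlete's velocity perpendicular to the bank is 1.72 × sin 64° = 1.546 m/s.
The current is parallel to the bank, so it does not affect the crossing time.
Time = 146 / 1.546 = 94.442 s.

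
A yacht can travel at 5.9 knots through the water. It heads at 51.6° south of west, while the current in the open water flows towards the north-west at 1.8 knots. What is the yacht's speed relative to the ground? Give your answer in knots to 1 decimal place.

6.0 knots

Taking east as x and north as y: velocity relative to the water = (-3.665, -4.624) knots; the water relative to ground = (-1.273, 1.273) knots.
Velocity relative to ground = (-3.665, -4.624) + (-1.273, 1.273) = (-4.938, -3.351) knots.
Speed = |(-4.938, -3.351)| = 5.967 knots.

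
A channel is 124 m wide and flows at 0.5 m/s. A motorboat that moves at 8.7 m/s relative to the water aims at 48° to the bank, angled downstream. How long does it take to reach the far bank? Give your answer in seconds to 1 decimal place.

19.2 s

The component of the motorboat's velocity perpendicular to the bank is 8.7 × sin 48° = 6.465 m/s.
The current is parallel to the bank, so it does not affect the crossing time.
Time = 124 / 6.465 = 19.179 s.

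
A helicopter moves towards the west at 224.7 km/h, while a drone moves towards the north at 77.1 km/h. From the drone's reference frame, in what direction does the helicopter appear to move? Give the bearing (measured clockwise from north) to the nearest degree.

Taking east as x and north as y: helicopter velocity = (-224.700, 0.000) km/h; drone velocity = (0.000, 77.100) km/h.
Velocity of helicopter relative to drone = (-224.700, 0.000) − (0.000, 77.100) = (-224.700, -77.100) km/h.
Bearing = atan2(-224.70, -77.10) = 251.06° clockwise from north.

251°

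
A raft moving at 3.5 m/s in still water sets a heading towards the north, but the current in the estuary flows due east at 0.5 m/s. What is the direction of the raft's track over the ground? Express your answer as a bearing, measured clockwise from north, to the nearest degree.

Taking east as x and north as y: velocity relative to the water = (0.000, 3.500) m/s; the water relative to ground = (0.500, 0.000) m/s.
Velocity relative to ground = (0.000, 3.500) + (0.500, 0.000) = (0.500, 3.500) m/s.
Bearing = atan2(0.50, 3.50) = 8.13° clockwise from north.

008°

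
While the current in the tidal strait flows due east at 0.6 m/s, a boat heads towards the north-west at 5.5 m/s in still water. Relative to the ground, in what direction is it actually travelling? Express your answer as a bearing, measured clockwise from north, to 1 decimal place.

Taking east as x and north as y: velocity relative to the water = (-3.889, 3.889) m/s; the water relative to ground = (0.600, 0.000) m/s.
Velocity relative to ground = (-3.889, 3.889) + (0.600, 0.000) = (-3.289, 3.889) m/s.
Bearing = atan2(-3.29, 3.89) = 319.78° clockwise from north.

319.8°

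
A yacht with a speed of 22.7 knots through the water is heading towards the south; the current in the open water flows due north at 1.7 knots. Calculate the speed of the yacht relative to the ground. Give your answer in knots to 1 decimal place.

Taking east as x and north as y: velocity relative to the water = (0.000, -22.700) knots; the water relative to ground = (0.000, 1.700) knots.
Velocity relative to ground = (0.000, -22.700) + (0.000, 1.700) = (0.000, -21.000) knots.
Speed = |(0.000, -21.000)| = 21.000 knots.

21.0 knots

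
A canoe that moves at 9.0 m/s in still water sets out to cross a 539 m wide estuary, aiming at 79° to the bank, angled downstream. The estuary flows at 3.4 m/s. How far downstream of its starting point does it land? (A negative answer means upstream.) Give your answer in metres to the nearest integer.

312 m

Perpendicular speed = 8.835 m/s; crossing time = 539 / 8.835 = 61.010 s.
Net downstream speed = 5.117 m/s.
Drift = 5.117 × 61.010 = 312.204 m (downstream).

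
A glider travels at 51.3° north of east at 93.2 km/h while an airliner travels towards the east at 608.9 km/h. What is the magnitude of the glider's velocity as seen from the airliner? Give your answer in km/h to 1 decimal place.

555.4 km/h

Taking east as x and north as y: glider velocity = (58.273, 72.736) km/h; airliner velocity = (608.900, 0.000) km/h.
Velocity of glider relative to airliner = (58.273, 72.736) − (608.900, 0.000) = (-550.627, 72.736) km/h.
Magnitude = |(-550.627, 72.736)| = 555.411 km/h.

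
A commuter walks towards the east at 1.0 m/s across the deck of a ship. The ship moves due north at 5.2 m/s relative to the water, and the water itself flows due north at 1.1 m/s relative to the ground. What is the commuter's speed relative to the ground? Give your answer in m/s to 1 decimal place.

In east/north components (m/s): commuter relative to ship = (1.000, 0.000); ship relative to water = (0.000, 5.200); water relative to ground = (0.000, 1.100).
Sum = (1.000, 6.300) m/s.
Speed = |(1.000, 6.300)| = 6.379 m/s.

6.4 m/s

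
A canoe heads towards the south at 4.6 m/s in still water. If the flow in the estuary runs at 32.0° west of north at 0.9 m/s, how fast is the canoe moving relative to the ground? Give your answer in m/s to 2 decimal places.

Taking east as x and north as y: velocity relative to the water = (0.000, -4.600) m/s; the water relative to ground = (-0.477, 0.763) m/s.
Velocity relative to ground = (0.000, -4.600) + (-0.477, 0.763) = (-0.477, -3.837) m/s.
Speed = |(-0.477, -3.837)| = 3.866 m/s.

3.87 m/s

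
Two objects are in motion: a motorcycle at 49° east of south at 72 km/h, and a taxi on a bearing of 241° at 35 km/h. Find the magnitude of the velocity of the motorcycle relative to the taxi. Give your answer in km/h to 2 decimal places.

90.18 km/h

Taking east as x and north as y: motorcycle velocity = (54.339, -47.236) km/h; taxi velocity = (-30.612, -16.968) km/h.
Velocity of motorcycle relative to taxi = (54.339, -47.236) − (-30.612, -16.968) = (84.951, -30.268) km/h.
Magnitude = |(84.951, -30.268)| = 90.182 km/h.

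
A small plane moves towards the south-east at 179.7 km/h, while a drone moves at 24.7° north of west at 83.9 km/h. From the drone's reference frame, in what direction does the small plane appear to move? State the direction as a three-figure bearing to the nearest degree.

129°

Taking east as x and north as y: small plane velocity = (127.067, -127.067) km/h; drone velocity = (-76.224, 35.059) km/h.
Velocity of small plane relative to drone = (127.067, -127.067) − (-76.224, 35.059) = (203.291, -162.126) km/h.
Bearing = atan2(203.29, -162.13) = 128.57° clockwise from north.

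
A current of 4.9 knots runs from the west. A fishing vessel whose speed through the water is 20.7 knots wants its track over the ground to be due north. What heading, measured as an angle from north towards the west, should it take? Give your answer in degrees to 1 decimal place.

The current pushes perpendicular to the desired track; the heading must have a component into the current equal to 4.9 knots: 20.7 sin θ = 4.9.
sin θ = 0.2367, so θ = 13.693°.

13.7°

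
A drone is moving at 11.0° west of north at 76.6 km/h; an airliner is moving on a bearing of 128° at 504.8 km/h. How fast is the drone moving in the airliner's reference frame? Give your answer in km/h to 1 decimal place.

Taking east as x and north as y: drone velocity = (-14.616, 75.193) km/h; airliner velocity = (397.788, -310.786) km/h.
Velocity of drone relative to airliner = (-14.616, 75.193) − (397.788, -310.786) = (-412.404, 385.979) km/h.
Magnitude = |(-412.404, 385.979)| = 564.851 km/h.

564.9 km/h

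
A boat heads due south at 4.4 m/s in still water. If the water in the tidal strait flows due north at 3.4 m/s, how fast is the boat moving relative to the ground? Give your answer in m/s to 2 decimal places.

1.00 m/s

Taking east as x and north as y: velocity relative to the water = (0.000, -4.400) m/s; the water relative to ground = (0.000, 3.400) m/s.
Velocity relative to ground = (0.000, -4.400) + (0.000, 3.400) = (0.000, -1.000) m/s.
Speed = |(0.000, -1.000)| = 1.000 m/s.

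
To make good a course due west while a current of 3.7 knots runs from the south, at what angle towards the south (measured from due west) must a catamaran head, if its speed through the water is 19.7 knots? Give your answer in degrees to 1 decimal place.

10.8°

The current pushes perpendicular to the desired track; the heading must have a component into the current equal to 3.7 knots: 19.7 sin θ = 3.7.
sin θ = 0.1878, so θ = 10.825°.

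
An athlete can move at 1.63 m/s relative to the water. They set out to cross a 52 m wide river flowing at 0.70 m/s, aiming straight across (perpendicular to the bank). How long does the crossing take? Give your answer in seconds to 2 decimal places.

The component of the athlete's velocity perpendicular to the bank is 1.63 m/s.
The current is parallel to the bank, so it does not affect the crossing time.
Time = 52 / 1.630 = 31.902 s.

31.90 s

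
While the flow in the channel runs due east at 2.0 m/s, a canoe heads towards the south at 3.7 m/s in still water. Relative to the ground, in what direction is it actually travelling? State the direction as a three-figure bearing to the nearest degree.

152°

Taking east as x and north as y: velocity relative to the water = (0.000, -3.700) m/s; the water relative to ground = (2.000, 0.000) m/s.
Velocity relative to ground = (0.000, -3.700) + (2.000, 0.000) = (2.000, -3.700) m/s.
Bearing = atan2(2.00, -3.70) = 151.61° clockwise from north.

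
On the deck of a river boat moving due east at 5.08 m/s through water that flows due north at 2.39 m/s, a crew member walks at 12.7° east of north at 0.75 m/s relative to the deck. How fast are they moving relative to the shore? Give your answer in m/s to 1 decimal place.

6.1 m/s

In east/north components (m/s): crew member relative to river boat = (0.165, 0.732); river boat relative to water = (5.080, 0.000); water relative to ground = (0.000, 2.390).
Sum = (5.245, 3.122) m/s.
Speed = |(5.245, 3.122)| = 6.104 m/s.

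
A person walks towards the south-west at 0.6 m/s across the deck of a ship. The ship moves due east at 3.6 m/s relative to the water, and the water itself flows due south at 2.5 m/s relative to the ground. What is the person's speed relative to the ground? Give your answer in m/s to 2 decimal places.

4.32 m/s

In east/north components (m/s): person relative to ship = (-0.424, -0.424); ship relative to water = (3.600, 0.000); water relative to ground = (0.000, -2.500).
Sum = (3.176, -2.924) m/s.
Speed = |(3.176, -2.924)| = 4.317 m/s.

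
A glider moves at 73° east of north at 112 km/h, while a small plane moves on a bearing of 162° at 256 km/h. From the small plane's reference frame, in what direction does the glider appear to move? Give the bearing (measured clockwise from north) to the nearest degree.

Taking east as x and north as y: glider velocity = (107.106, 32.746) km/h; small plane velocity = (79.108, -243.470) km/h.
Velocity of glider relative to small plane = (107.106, 32.746) − (79.108, -243.470) = (27.998, 276.216) km/h.
Bearing = atan2(28.00, 276.22) = 5.79° clockwise from north.

006°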